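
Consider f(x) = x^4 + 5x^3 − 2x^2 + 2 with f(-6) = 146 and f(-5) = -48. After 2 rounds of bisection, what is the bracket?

[-5.5, -5.25]

f(-5.5) = 24.6875 > 0, so the root lies in [-5.5, -5]
f(-5.25) = -16.949219 < 0, so the root lies in [-5.5, -5.25]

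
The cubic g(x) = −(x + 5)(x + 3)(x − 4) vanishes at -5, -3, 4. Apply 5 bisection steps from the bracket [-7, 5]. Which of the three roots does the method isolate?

4

m = -1, g(m) = 40 (+); new bracket [-1, 5]
m = 2, g(m) = 70 (+); new bracket [2, 5]
m = 3.5, g(m) = 27.625 (+); new bracket [3.5, 5]
m = 4.25, g(m) = -16.7656 (−); new bracket [3.5, 4.25]
m = 3.875, g(m) = 7.627 (+); new bracket [3.875, 4.25]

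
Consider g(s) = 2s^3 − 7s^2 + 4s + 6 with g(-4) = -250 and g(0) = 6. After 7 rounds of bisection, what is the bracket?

[-0.65625, -0.625]

s = -2 gives g = -46, negative; keep [-2, 0]
s = -1 gives g = -7, negative; keep [-1, 0]
s = -0.5 gives g = 2, positive; keep [-1, -0.5]
s = -0.75 gives g = -1.7812, negative; keep [-0.75, -0.5]
s = -0.625 gives g = 0.2773, positive; keep [-0.75, -0.625]
s = -0.6875 gives g = -0.7085, negative; keep [-0.6875, -0.625]
s = -0.65625 gives g = -0.2049, negative; keep [-0.65625, -0.625]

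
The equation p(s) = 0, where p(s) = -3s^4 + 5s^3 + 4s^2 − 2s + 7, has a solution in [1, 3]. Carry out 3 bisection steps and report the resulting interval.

p(2) = 11 > 0, so the root lies in [2, 3]
p(2.5) = -12.0625 < 0, so the root lies in [2, 2.5]
p(2.25) = 2.816406 > 0, so the root lies in [2.25, 2.5]

[2.25, 2.5]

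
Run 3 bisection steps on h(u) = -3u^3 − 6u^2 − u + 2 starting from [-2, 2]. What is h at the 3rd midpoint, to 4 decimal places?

u = 0 gives h = 2, positive; keep [0, 2]
u = 1 gives h = -8, negative; keep [0, 1]
u = 0.5 gives h = -0.375, negative; keep [0, 0.5]

-0.3750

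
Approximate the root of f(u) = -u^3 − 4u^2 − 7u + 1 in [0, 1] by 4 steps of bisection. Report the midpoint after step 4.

midpoint 0.5: f = -3.625 < 0 → [0, 0.5]
midpoint 0.25: f = -1.015625 < 0 → [0, 0.25]
midpoint 0.125: f = 0.060547 > 0 → [0.125, 0.25]
midpoint 0.1875: f = -0.4597 < 0 → [0.125, 0.1875]

0.1875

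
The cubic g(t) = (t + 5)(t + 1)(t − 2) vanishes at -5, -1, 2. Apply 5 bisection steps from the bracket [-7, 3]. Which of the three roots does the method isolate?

m = -2, g(m) = 12 (+); new bracket [-7, -2]
m = -4.5, g(m) = 11.375 (+); new bracket [-7, -4.5]
m = -5.75, g(m) = -27.609375 (−); new bracket [-5.75, -4.5]
m = -5.125, g(m) = -3.6738 (−); new bracket [-5.125, -4.5]
m = -4.8125, g(m) = 4.8699 (+); new bracket [-5.125, -4.8125]

-5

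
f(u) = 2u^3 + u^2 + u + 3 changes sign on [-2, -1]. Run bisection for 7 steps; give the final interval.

[-1.171875, -1.1640625]

f(-1.5) = -3 < 0, so the root lies in [-1.5, -1]
f(-1.25) = -0.59375 < 0, so the root lies in [-1.25, -1]
f(-1.125) = 0.292969 > 0, so the root lies in [-1.25, -1.125]
f(-1.1875) = -0.1265 < 0, so the root lies in [-1.1875, -1.125]
f(-1.15625) = 0.0891 > 0, so the root lies in [-1.1875, -1.15625]
f(-1.171875) = -0.0172 < 0, so the root lies in [-1.171875, -1.15625]
f(-1.1640625) = 0.0363 > 0, so the root lies in [-1.171875, -1.1640625]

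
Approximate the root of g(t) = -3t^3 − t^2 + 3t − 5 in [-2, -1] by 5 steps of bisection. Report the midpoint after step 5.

-1.59375

m = -1.5, g(m) = -1.625 (−); new bracket [-2, -1.5]
m = -1.75, g(m) = 2.765625 (+); new bracket [-1.75, -1.5]
m = -1.625, g(m) = 0.357422 (+); new bracket [-1.625, -1.5]
m = -1.5625, g(m) = -0.6848 (−); new bracket [-1.625, -1.5625]
m = -1.59375, g(m) = -0.1767 (−); new bracket [-1.625, -1.59375]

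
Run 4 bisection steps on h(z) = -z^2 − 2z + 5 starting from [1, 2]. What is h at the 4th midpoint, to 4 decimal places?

0.0586

midpoint 1.5: h = -0.25 < 0 → [1, 1.5]
midpoint 1.25: h = 0.9375 > 0 → [1.25, 1.5]
midpoint 1.375: h = 0.359375 > 0 → [1.375, 1.5]
midpoint 1.4375: h = 0.0586 > 0 → [1.4375, 1.5]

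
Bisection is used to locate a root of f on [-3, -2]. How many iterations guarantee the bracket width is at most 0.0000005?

21

Width after n steps is 1/2^n. Need 2^n ≥ 1/0.0000005 = 2000000.
2^20 = 1048576 < 2000000 ≤ 2^21 = 2097152, so n = 21.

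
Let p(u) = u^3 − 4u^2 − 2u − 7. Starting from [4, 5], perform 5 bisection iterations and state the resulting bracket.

midpoint 4.5: p = -5.875 < 0 → [4.5, 5]
midpoint 4.75: p = 0.421875 > 0 → [4.5, 4.75]
midpoint 4.625: p = -2.880859 < 0 → [4.625, 4.75]
midpoint 4.6875: p = -1.2688 < 0 → [4.6875, 4.75]
midpoint 4.71875: p = -0.4334 < 0 → [4.71875, 4.75]

[4.71875, 4.75]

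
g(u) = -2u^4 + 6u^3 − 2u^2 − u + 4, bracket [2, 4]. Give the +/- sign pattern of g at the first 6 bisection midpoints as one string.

-+-+-+

g(3) = -17 < 0, so the root lies in [2, 3]
g(2.5) = 4.625 > 0, so the root lies in [2.5, 3]
g(2.75) = -3.476562 < 0, so the root lies in [2.5, 2.75]
g(2.625) = 1.1597 > 0, so the root lies in [2.625, 2.75]
g(2.6875) = -1.001 < 0, so the root lies in [2.625, 2.6875]
g(2.65625) = 0.1173 > 0, so the root lies in [2.65625, 2.6875]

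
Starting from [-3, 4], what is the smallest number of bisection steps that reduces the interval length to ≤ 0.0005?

14

Width after n steps is 7/2^n. Need 2^n ≥ 7/0.0005 = 14000.
2^13 = 8192 < 14000 ≤ 2^14 = 16384, so n = 14.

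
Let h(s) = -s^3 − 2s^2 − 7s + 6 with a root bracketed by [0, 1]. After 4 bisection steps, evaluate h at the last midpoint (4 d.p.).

-0.0828

midpoint 0.5: h = 1.875 > 0 → [0.5, 1]
midpoint 0.75: h = -0.796875 < 0 → [0.5, 0.75]
midpoint 0.625: h = 0.599609 > 0 → [0.625, 0.75]
midpoint 0.6875: h = -0.0828 < 0 → [0.625, 0.6875]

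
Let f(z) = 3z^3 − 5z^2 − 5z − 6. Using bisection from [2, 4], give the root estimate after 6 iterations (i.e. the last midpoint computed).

z = 3 gives f = 15, positive; keep [2, 3]
z = 2.5 gives f = -2.875, negative; keep [2.5, 3]
z = 2.75 gives f = 4.828125, positive; keep [2.5, 2.75]
z = 2.625 gives f = 0.6855, positive; keep [2.5, 2.625]
z = 2.5625 gives f = -1.1653, negative; keep [2.5625, 2.625]
z = 2.59375 gives f = -0.2578, negative; keep [2.59375, 2.625]

2.59375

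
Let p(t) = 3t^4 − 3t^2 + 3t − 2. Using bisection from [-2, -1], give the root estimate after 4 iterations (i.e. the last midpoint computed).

m = -1.5, p(m) = 1.9375 (+); new bracket [-1.5, -1]
m = -1.25, p(m) = -3.113281 (−); new bracket [-1.5, -1.25]
m = -1.375, p(m) = -1.073486 (−); new bracket [-1.5, -1.375]
m = -1.4375, p(m) = 0.2984 (+); new bracket [-1.4375, -1.375]

-1.4375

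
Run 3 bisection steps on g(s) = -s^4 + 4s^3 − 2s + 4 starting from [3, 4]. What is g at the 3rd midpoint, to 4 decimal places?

3.5232

midpoint 3.5: g = 18.4375 > 0 → [3.5, 4]
midpoint 3.75: g = 9.683594 > 0 → [3.75, 4]
midpoint 3.875: g = 3.523193 > 0 → [3.875, 4]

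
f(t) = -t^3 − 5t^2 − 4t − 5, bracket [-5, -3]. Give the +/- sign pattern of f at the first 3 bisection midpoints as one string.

-+-

m = -4, f(m) = -5 (−); new bracket [-5, -4]
m = -4.5, f(m) = 2.875 (+); new bracket [-4.5, -4]
m = -4.25, f(m) = -1.546875 (−); new bracket [-4.5, -4.25]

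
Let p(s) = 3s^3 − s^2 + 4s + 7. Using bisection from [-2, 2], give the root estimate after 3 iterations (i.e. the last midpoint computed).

-0.5

m = 0, p(m) = 7 (+); new bracket [-2, 0]
m = -1, p(m) = -1 (−); new bracket [-1, 0]
m = -0.5, p(m) = 4.375 (+); new bracket [-1, -0.5]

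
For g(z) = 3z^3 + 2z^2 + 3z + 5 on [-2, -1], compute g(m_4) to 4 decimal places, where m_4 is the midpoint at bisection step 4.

midpoint -1.5: g = -5.125 < 0 → [-1.5, -1]
midpoint -1.25: g = -1.484375 < 0 → [-1.25, -1]
midpoint -1.125: g = -0.115234 < 0 → [-1.125, -1]
midpoint -1.0625: g = 0.4719 > 0 → [-1.125, -1.0625]

0.4719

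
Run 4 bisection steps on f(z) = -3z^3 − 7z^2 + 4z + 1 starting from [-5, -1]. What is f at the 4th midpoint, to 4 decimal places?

z = -3 gives f = 7, positive; keep [-3, -1]
z = -2 gives f = -11, negative; keep [-3, -2]
z = -2.5 gives f = -5.875, negative; keep [-3, -2.5]
z = -2.75 gives f = -0.5469, negative; keep [-3, -2.75]

-0.5469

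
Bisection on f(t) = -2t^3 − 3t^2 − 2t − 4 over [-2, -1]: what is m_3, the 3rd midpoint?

-1.625

midpoint -1.5: f = -1 < 0 → [-2, -1.5]
midpoint -1.75: f = 1.03125 > 0 → [-1.75, -1.5]
midpoint -1.625: f = -0.089844 < 0 → [-1.75, -1.625]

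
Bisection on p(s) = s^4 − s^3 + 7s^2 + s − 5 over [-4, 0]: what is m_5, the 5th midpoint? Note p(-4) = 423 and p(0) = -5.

s = -2 gives p = 45, positive; keep [-2, 0]
s = -1 gives p = 3, positive; keep [-1, 0]
s = -0.5 gives p = -3.5625, negative; keep [-1, -0.5]
s = -0.75 gives p = -1.0742, negative; keep [-1, -0.75]
s = -0.875 gives p = 0.7405, positive; keep [-0.875, -0.75]

-0.875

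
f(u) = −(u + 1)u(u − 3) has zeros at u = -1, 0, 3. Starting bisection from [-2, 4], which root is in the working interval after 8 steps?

u = 1 gives f = 4, positive; keep [1, 4]
u = 2.5 gives f = 4.375, positive; keep [2.5, 4]
u = 3.25 gives f = -3.453125, negative; keep [2.5, 3.25]
u = 2.875 gives f = 1.3926, positive; keep [2.875, 3.25]
u = 3.0625 gives f = -0.7776, negative; keep [2.875, 3.0625]
u = 2.96875 gives f = 0.3682, positive; keep [2.96875, 3.0625]
u = 3.015625 gives f = -0.1892, negative; keep [2.96875, 3.015625]
u = 2.9921875 gives f = 0.0933, positive; keep [2.9921875, 3.015625]

3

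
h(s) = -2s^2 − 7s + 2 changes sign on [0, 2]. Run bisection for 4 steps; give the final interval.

[0.25, 0.375]

midpoint 1: h = -7 < 0 → [0, 1]
midpoint 0.5: h = -2 < 0 → [0, 0.5]
midpoint 0.25: h = 0.125 > 0 → [0.25, 0.5]
midpoint 0.375: h = -0.9062 < 0 → [0.25, 0.375]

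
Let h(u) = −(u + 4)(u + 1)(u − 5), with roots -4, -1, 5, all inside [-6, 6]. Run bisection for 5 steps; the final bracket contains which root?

5

m = 0, h(m) = 20 (+); new bracket [0, 6]
m = 3, h(m) = 56 (+); new bracket [3, 6]
m = 4.5, h(m) = 23.375 (+); new bracket [4.5, 6]
m = 5.25, h(m) = -14.4531 (−); new bracket [4.5, 5.25]
m = 4.875, h(m) = 6.5176 (+); new bracket [4.875, 5.25]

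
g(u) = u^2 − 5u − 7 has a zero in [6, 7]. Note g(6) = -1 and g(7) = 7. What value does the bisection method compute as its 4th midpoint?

6.1875

midpoint 6.5: g = 2.75 > 0 → [6, 6.5]
midpoint 6.25: g = 0.8125 > 0 → [6, 6.25]
midpoint 6.125: g = -0.109375 < 0 → [6.125, 6.25]
midpoint 6.1875: g = 0.3477 > 0 → [6.125, 6.1875]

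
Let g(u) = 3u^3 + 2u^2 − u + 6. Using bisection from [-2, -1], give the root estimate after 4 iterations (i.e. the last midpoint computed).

-1.6875

u = -1.5 gives g = 1.875, positive; keep [-2, -1.5]
u = -1.75 gives g = -2.203125, negative; keep [-1.75, -1.5]
u = -1.625 gives g = 0.033203, positive; keep [-1.75, -1.625]
u = -1.6875 gives g = -1.0334, negative; keep [-1.6875, -1.625]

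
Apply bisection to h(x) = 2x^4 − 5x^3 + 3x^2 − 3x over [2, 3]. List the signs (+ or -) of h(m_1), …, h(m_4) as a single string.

++-+

h(2.5) = 11.25 > 0, so the root lies in [2, 2.5]
h(2.25) = 2.742188 > 0, so the root lies in [2, 2.25]
h(2.125) = -0.024902 < 0, so the root lies in [2.125, 2.25]
h(2.1875) = 1.2508 > 0, so the root lies in [2.125, 2.1875]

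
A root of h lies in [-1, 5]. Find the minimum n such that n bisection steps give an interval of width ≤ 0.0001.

16

Width after n steps is 6/2^n. Need 2^n ≥ 6/0.0001 = 60000.
2^15 = 32768 < 60000 ≤ 2^16 = 65536, so n = 16.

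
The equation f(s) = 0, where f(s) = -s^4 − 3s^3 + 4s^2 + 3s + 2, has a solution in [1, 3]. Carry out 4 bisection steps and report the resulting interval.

[1.5, 1.625]

f(2) = -16 < 0, so the root lies in [1, 2]
f(1.5) = 0.3125 > 0, so the root lies in [1.5, 2]
f(1.75) = -5.957031 < 0, so the root lies in [1.5, 1.75]
f(1.625) = -2.4084 < 0, so the root lies in [1.5, 1.625]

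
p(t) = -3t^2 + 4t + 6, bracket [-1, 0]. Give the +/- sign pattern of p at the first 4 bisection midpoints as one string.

+++-

p(-0.5) = 3.25 > 0, so the root lies in [-1, -0.5]
p(-0.75) = 1.3125 > 0, so the root lies in [-1, -0.75]
p(-0.875) = 0.203125 > 0, so the root lies in [-1, -0.875]
p(-0.9375) = -0.3867 < 0, so the root lies in [-0.9375, -0.875]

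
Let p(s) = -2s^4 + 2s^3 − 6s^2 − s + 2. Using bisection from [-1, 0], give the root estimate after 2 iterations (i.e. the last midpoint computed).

midpoint -0.5: p = 0.625 > 0 → [-1, -0.5]
midpoint -0.75: p = -2.101562 < 0 → [-0.75, -0.5]

-0.75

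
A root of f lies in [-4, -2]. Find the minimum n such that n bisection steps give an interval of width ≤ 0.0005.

Width after n steps is 2/2^n. Need 2^n ≥ 2/0.0005 = 4000.
2^11 = 2048 < 4000 ≤ 2^12 = 4096, so n = 12.

12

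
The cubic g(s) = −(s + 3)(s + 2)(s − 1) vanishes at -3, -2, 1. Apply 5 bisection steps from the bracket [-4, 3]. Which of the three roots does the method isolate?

midpoint -0.5: g = 5.625 > 0 → [-0.5, 3]
midpoint 1.25: g = -3.453125 < 0 → [-0.5, 1.25]
midpoint 0.375: g = 5.009766 > 0 → [0.375, 1.25]
midpoint 0.8125: g = 2.0105 > 0 → [0.8125, 1.25]
midpoint 1.03125: g = -0.3819 < 0 → [0.8125, 1.03125]

1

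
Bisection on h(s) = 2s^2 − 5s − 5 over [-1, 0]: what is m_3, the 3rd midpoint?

s = -0.5 gives h = -2, negative; keep [-1, -0.5]
s = -0.75 gives h = -0.125, negative; keep [-1, -0.75]
s = -0.875 gives h = 0.90625, positive; keep [-0.875, -0.75]

-0.875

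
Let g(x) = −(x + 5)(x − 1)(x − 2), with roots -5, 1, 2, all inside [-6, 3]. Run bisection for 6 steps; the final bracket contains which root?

g(-1.5) = -30.625 < 0, so the root lies in [-6, -1.5]
g(-3.75) = -34.140625 < 0, so the root lies in [-6, -3.75]
g(-4.875) = -5.048828 < 0, so the root lies in [-6, -4.875]
g(-5.4375) = 20.947 > 0, so the root lies in [-5.4375, -4.875]
g(-5.15625) = 6.8837 > 0, so the root lies in [-5.15625, -4.875]
g(-5.015625) = 0.6594 > 0, so the root lies in [-5.015625, -4.875]

-5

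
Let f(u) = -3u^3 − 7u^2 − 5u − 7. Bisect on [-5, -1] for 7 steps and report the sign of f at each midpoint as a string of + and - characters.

+-+++-+

f(-3) = 26 > 0, so the root lies in [-3, -1]
f(-2) = -1 < 0, so the root lies in [-3, -2]
f(-2.5) = 8.625 > 0, so the root lies in [-2.5, -2]
f(-2.25) = 2.9844 > 0, so the root lies in [-2.25, -2]
f(-2.125) = 0.8027 > 0, so the root lies in [-2.125, -2]
f(-2.0625) = -0.1438 < 0, so the root lies in [-2.125, -2.0625]
f(-2.09375) = 0.3179 > 0, so the root lies in [-2.09375, -2.0625]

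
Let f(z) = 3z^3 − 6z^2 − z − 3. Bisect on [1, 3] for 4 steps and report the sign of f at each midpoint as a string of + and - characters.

-+-+

m = 2, f(m) = -5 (−); new bracket [2, 3]
m = 2.5, f(m) = 3.875 (+); new bracket [2, 2.5]
m = 2.25, f(m) = -1.453125 (−); new bracket [2.25, 2.5]
m = 2.375, f(m) = 0.9707 (+); new bracket [2.25, 2.375]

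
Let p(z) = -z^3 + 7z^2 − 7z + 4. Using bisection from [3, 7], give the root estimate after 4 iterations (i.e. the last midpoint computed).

5.75

midpoint 5: p = 19 > 0 → [5, 7]
midpoint 6: p = -2 < 0 → [5, 6]
midpoint 5.5: p = 10.875 > 0 → [5.5, 6]
midpoint 5.75: p = 5.0781 > 0 → [5.75, 6]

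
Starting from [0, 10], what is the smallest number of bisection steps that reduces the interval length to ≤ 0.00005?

18

Width after n steps is 10/2^n. Need 2^n ≥ 10/0.00005 = 200000.
2^17 = 131072 < 200000 ≤ 2^18 = 262144, so n = 18.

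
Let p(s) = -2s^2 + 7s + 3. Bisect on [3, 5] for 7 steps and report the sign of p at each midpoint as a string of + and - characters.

s = 4 gives p = -1, negative; keep [3, 4]
s = 3.5 gives p = 3, positive; keep [3.5, 4]
s = 3.75 gives p = 1.125, positive; keep [3.75, 4]
s = 3.875 gives p = 0.0938, positive; keep [3.875, 4]
s = 3.9375 gives p = -0.4453, negative; keep [3.875, 3.9375]
s = 3.90625 gives p = -0.1738, negative; keep [3.875, 3.90625]
s = 3.890625 gives p = -0.0396, negative; keep [3.875, 3.890625]

-+++---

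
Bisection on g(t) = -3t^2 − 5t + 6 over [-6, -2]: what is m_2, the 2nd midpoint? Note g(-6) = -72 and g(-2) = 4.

-3

t = -4 gives g = -22, negative; keep [-4, -2]
t = -3 gives g = -6, negative; keep [-3, -2]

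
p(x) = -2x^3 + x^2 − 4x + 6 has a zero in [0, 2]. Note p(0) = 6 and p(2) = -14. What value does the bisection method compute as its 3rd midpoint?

x = 1 gives p = 1, positive; keep [1, 2]
x = 1.5 gives p = -4.5, negative; keep [1, 1.5]
x = 1.25 gives p = -1.34375, negative; keep [1, 1.25]

1.25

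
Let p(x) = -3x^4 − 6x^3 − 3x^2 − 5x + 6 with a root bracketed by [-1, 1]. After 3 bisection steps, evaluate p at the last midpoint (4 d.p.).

-2.9180

midpoint 0: p = 6 > 0 → [0, 1]
midpoint 0.5: p = 1.8125 > 0 → [0.5, 1]
midpoint 0.75: p = -2.917969 < 0 → [0.5, 0.75]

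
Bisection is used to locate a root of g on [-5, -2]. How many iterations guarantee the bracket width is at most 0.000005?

Width after n steps is 3/2^n. Need 2^n ≥ 3/0.000005 = 600000.
2^19 = 524288 < 600000 ≤ 2^20 = 1048576, so n = 20.

20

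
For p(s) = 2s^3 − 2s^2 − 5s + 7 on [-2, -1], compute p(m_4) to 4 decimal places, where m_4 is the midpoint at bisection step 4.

p(-1.5) = 3.25 > 0, so the root lies in [-2, -1.5]
p(-1.75) = -1.09375 < 0, so the root lies in [-1.75, -1.5]
p(-1.625) = 1.261719 > 0, so the root lies in [-1.75, -1.625]
p(-1.6875) = 0.1313 > 0, so the root lies in [-1.75, -1.6875]

0.1313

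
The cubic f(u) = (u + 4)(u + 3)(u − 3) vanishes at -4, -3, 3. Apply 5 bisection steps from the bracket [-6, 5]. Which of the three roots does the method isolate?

u = -0.5 gives f = -30.625, negative; keep [-0.5, 5]
u = 2.25 gives f = -24.609375, negative; keep [2.25, 5]
u = 3.625 gives f = 31.572266, positive; keep [2.25, 3.625]
u = 2.9375 gives f = -2.5745, negative; keep [2.9375, 3.625]
u = 3.28125 gives f = 12.8631, positive; keep [2.9375, 3.28125]

3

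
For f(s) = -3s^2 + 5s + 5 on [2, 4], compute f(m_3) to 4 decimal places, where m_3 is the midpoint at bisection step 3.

m = 3, f(m) = -7 (−); new bracket [2, 3]
m = 2.5, f(m) = -1.25 (−); new bracket [2, 2.5]
m = 2.25, f(m) = 1.0625 (+); new bracket [2.25, 2.5]

1.0625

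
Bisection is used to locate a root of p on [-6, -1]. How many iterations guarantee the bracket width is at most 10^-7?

Width after n steps is 5/2^n. Need 2^n ≥ 5/10^-7 = 50000000.
2^25 = 33554432 < 50000000 ≤ 2^26 = 67108864, so n = 26.

26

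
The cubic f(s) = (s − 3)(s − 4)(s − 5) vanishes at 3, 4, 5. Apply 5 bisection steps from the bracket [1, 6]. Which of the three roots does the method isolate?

3

midpoint 3.5: f = 0.375 > 0 → [1, 3.5]
midpoint 2.25: f = -3.609375 < 0 → [2.25, 3.5]
midpoint 2.875: f = -0.298828 < 0 → [2.875, 3.5]
midpoint 3.1875: f = 0.2761 > 0 → [2.875, 3.1875]
midpoint 3.03125: f = 0.0596 > 0 → [2.875, 3.03125]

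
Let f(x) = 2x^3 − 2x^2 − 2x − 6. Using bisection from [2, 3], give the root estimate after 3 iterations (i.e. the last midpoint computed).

2.125

x = 2.5 gives f = 7.75, positive; keep [2, 2.5]
x = 2.25 gives f = 2.15625, positive; keep [2, 2.25]
x = 2.125 gives f = -0.089844, negative; keep [2.125, 2.25]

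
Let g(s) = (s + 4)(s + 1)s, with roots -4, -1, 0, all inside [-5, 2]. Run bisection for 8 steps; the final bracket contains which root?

midpoint -1.5: g = 1.875 > 0 → [-5, -1.5]
midpoint -3.25: g = 5.484375 > 0 → [-5, -3.25]
midpoint -4.125: g = -1.611328 < 0 → [-4.125, -3.25]
midpoint -3.6875: g = 3.0969 > 0 → [-4.125, -3.6875]
midpoint -3.90625: g = 1.0643 > 0 → [-4.125, -3.90625]
midpoint -4.015625: g = -0.1892 < 0 → [-4.015625, -3.90625]
midpoint -3.9609375: g = 0.4581 > 0 → [-4.015625, -3.9609375]
midpoint -3.98828125: g = 0.1397 > 0 → [-4.015625, -3.98828125]

-4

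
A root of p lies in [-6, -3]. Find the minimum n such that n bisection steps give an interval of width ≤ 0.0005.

13

Width after n steps is 3/2^n. Need 2^n ≥ 3/0.0005 = 6000.
2^12 = 4096 < 6000 ≤ 2^13 = 8192, so n = 13.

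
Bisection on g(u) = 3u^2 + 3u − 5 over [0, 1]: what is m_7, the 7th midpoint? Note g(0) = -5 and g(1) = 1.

m = 0.5, g(m) = -2.75 (−); new bracket [0.5, 1]
m = 0.75, g(m) = -1.0625 (−); new bracket [0.75, 1]
m = 0.875, g(m) = -0.078125 (−); new bracket [0.875, 1]
m = 0.9375, g(m) = 0.4492 (+); new bracket [0.875, 0.9375]
m = 0.90625, g(m) = 0.1826 (+); new bracket [0.875, 0.90625]
m = 0.890625, g(m) = 0.0515 (+); new bracket [0.875, 0.890625]
m = 0.8828125, g(m) = -0.0135 (−); new bracket [0.8828125, 0.890625]

0.8828125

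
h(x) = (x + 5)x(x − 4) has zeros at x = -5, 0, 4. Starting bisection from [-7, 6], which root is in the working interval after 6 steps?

midpoint -0.5: h = 10.125 > 0 → [-7, -0.5]
midpoint -3.75: h = 36.328125 > 0 → [-7, -3.75]
midpoint -5.375: h = -18.896484 < 0 → [-5.375, -3.75]
midpoint -4.5625: h = 17.0916 > 0 → [-5.375, -4.5625]
midpoint -4.96875: h = 1.3926 > 0 → [-5.375, -4.96875]
midpoint -5.171875: h = -8.153 < 0 → [-5.171875, -4.96875]

-5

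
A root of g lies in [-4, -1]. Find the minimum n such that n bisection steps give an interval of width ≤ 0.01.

9

Width after n steps is 3/2^n. Need 2^n ≥ 3/0.01 = 300.
2^8 = 256 < 300 ≤ 2^9 = 512, so n = 9.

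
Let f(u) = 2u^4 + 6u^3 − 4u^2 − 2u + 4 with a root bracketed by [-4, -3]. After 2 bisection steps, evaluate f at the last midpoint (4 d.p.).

midpoint -3.5: f = 4.875 > 0 → [-3.5, -3]
midpoint -3.25: f = -14.585938 < 0 → [-3.5, -3.25]

-14.5859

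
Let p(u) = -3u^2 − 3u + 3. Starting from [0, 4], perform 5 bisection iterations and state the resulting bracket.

p(2) = -15 < 0, so the root lies in [0, 2]
p(1) = -3 < 0, so the root lies in [0, 1]
p(0.5) = 0.75 > 0, so the root lies in [0.5, 1]
p(0.75) = -0.9375 < 0, so the root lies in [0.5, 0.75]
p(0.625) = -0.0469 < 0, so the root lies in [0.5, 0.625]

[0.5, 0.625]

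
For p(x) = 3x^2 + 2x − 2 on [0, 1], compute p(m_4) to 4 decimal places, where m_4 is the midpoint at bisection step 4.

x = 0.5 gives p = -0.25, negative; keep [0.5, 1]
x = 0.75 gives p = 1.1875, positive; keep [0.5, 0.75]
x = 0.625 gives p = 0.421875, positive; keep [0.5, 0.625]
x = 0.5625 gives p = 0.0742, positive; keep [0.5, 0.5625]

0.0742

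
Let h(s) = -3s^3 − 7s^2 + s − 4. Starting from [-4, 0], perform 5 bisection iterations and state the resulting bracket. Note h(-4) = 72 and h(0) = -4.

midpoint -2: h = -10 < 0 → [-4, -2]
midpoint -3: h = 11 > 0 → [-3, -2]
midpoint -2.5: h = -3.375 < 0 → [-3, -2.5]
midpoint -2.75: h = 2.7031 > 0 → [-2.75, -2.5]
midpoint -2.625: h = -0.5957 < 0 → [-2.75, -2.625]

[-2.75, -2.625]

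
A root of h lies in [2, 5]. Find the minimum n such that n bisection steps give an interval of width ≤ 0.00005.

16

Width after n steps is 3/2^n. Need 2^n ≥ 3/0.00005 = 60000.
2^15 = 32768 < 60000 ≤ 2^16 = 65536, so n = 16.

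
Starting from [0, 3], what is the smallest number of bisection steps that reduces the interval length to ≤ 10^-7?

25

Width after n steps is 3/2^n. Need 2^n ≥ 3/10^-7 = 30000000.
2^24 = 16777216 < 30000000 ≤ 2^25 = 33554432, so n = 25.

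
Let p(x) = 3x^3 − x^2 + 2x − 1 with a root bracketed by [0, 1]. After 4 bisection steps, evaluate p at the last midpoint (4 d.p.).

-0.0652

x = 0.5 gives p = 0.125, positive; keep [0, 0.5]
x = 0.25 gives p = -0.515625, negative; keep [0.25, 0.5]
x = 0.375 gives p = -0.232422, negative; keep [0.375, 0.5]
x = 0.4375 gives p = -0.0652, negative; keep [0.4375, 0.5]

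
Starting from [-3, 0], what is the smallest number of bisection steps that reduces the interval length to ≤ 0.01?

9

Width after n steps is 3/2^n. Need 2^n ≥ 3/0.01 = 300.
2^8 = 256 < 300 ≤ 2^9 = 512, so n = 9.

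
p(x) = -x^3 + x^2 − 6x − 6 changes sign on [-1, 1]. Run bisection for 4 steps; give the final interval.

[-0.875, -0.75]

midpoint 0: p = -6 < 0 → [-1, 0]
midpoint -0.5: p = -2.625 < 0 → [-1, -0.5]
midpoint -0.75: p = -0.515625 < 0 → [-1, -0.75]
midpoint -0.875: p = 0.6855 > 0 → [-0.875, -0.75]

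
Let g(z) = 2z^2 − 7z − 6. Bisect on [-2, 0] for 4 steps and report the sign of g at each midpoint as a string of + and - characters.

z = -1 gives g = 3, positive; keep [-1, 0]
z = -0.5 gives g = -2, negative; keep [-1, -0.5]
z = -0.75 gives g = 0.375, positive; keep [-0.75, -0.5]
z = -0.625 gives g = -0.8438, negative; keep [-0.75, -0.625]

+-+-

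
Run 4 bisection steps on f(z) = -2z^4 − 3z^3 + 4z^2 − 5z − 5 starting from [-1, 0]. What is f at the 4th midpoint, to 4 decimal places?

f(-0.5) = -1.25 < 0, so the root lies in [-1, -0.5]
f(-0.75) = 1.632812 > 0, so the root lies in [-0.75, -0.5]
f(-0.625) = 0.114746 > 0, so the root lies in [-0.625, -0.5]
f(-0.5625) = -0.5882 < 0, so the root lies in [-0.625, -0.5625]

-0.5882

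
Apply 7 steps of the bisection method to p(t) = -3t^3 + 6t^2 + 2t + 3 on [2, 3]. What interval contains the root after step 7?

midpoint 2.5: p = -1.375 < 0 → [2, 2.5]
midpoint 2.25: p = 3.703125 > 0 → [2.25, 2.5]
midpoint 2.375: p = 1.404297 > 0 → [2.375, 2.5]
midpoint 2.4375: p = 0.0769 > 0 → [2.4375, 2.5]
midpoint 2.46875: p = -0.6332 < 0 → [2.4375, 2.46875]
midpoint 2.453125: p = -0.2742 < 0 → [2.4375, 2.453125]
midpoint 2.4453125: p = -0.0977 < 0 → [2.4375, 2.4453125]

[2.4375, 2.4453125]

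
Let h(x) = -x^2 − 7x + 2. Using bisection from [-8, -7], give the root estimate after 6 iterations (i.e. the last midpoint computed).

-7.265625

h(-7.5) = -1.75 < 0, so the root lies in [-7.5, -7]
h(-7.25) = 0.1875 > 0, so the root lies in [-7.5, -7.25]
h(-7.375) = -0.765625 < 0, so the root lies in [-7.375, -7.25]
h(-7.3125) = -0.2852 < 0, so the root lies in [-7.3125, -7.25]
h(-7.28125) = -0.0479 < 0, so the root lies in [-7.28125, -7.25]
h(-7.265625) = 0.0701 > 0, so the root lies in [-7.28125, -7.265625]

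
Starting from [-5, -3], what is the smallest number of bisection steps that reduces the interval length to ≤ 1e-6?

21

Width after n steps is 2/2^n. Need 2^n ≥ 2/1e-6 = 2000000.
2^20 = 1048576 < 2000000 ≤ 2^21 = 2097152, so n = 21.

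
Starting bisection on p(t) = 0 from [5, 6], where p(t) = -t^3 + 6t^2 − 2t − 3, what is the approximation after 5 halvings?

5.53125

m = 5.5, p(m) = 1.125 (+); new bracket [5.5, 6]
m = 5.75, p(m) = -6.234375 (−); new bracket [5.5, 5.75]
m = 5.625, p(m) = -2.384766 (−); new bracket [5.5, 5.625]
m = 5.5625, p(m) = -0.5881 (−); new bracket [5.5, 5.5625]
m = 5.53125, p(m) = 0.2788 (+); new bracket [5.53125, 5.5625]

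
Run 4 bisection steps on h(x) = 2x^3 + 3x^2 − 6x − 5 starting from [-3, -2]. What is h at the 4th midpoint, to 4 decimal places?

0.1851

x = -2.5 gives h = -2.5, negative; keep [-2.5, -2]
x = -2.25 gives h = 0.90625, positive; keep [-2.5, -2.25]
x = -2.375 gives h = -0.621094, negative; keep [-2.375, -2.25]
x = -2.3125 gives h = 0.1851, positive; keep [-2.375, -2.3125]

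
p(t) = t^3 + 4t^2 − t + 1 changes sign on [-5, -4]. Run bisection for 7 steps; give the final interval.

[-4.2890625, -4.28125]

t = -4.5 gives p = -4.625, negative; keep [-4.5, -4]
t = -4.25 gives p = 0.734375, positive; keep [-4.5, -4.25]
t = -4.375 gives p = -1.802734, negative; keep [-4.375, -4.25]
t = -4.3125 gives p = -0.4993, negative; keep [-4.3125, -4.25]
t = -4.28125 gives p = 0.1262, positive; keep [-4.3125, -4.28125]
t = -4.296875 gives p = -0.1844, negative; keep [-4.296875, -4.28125]
t = -4.2890625 gives p = -0.0285, negative; keep [-4.2890625, -4.28125]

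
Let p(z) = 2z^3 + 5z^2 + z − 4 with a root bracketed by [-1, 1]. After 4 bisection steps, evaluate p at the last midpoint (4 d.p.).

p(0) = -4 < 0, so the root lies in [0, 1]
p(0.5) = -2 < 0, so the root lies in [0.5, 1]
p(0.75) = 0.40625 > 0, so the root lies in [0.5, 0.75]
p(0.625) = -0.9336 < 0, so the root lies in [0.625, 0.75]

-0.9336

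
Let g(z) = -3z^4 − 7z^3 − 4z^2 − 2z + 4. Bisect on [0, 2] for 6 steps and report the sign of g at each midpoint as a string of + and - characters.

g(1) = -12 < 0, so the root lies in [0, 1]
g(0.5) = 0.9375 > 0, so the root lies in [0.5, 1]
g(0.75) = -3.652344 < 0, so the root lies in [0.5, 0.75]
g(0.625) = -0.9792 < 0, so the root lies in [0.5, 0.625]
g(0.5625) = 0.0632 > 0, so the root lies in [0.5625, 0.625]
g(0.59375) = -0.4357 < 0, so the root lies in [0.5625, 0.59375]

-+--+-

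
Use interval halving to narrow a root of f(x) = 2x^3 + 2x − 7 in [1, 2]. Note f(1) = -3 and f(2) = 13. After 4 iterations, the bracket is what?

midpoint 1.5: f = 2.75 > 0 → [1, 1.5]
midpoint 1.25: f = -0.59375 < 0 → [1.25, 1.5]
midpoint 1.375: f = 0.949219 > 0 → [1.25, 1.375]
midpoint 1.3125: f = 0.147 > 0 → [1.25, 1.3125]

[1.25, 1.3125]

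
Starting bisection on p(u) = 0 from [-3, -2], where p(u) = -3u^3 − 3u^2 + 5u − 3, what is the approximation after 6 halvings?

midpoint -2.5: p = 12.625 > 0 → [-2.5, -2]
midpoint -2.25: p = 4.734375 > 0 → [-2.25, -2]
midpoint -2.125: p = 1.615234 > 0 → [-2.125, -2]
midpoint -2.0625: p = 0.2468 > 0 → [-2.0625, -2]
midpoint -2.03125: p = -0.3915 < 0 → [-2.0625, -2.03125]
midpoint -2.046875: p = -0.0761 < 0 → [-2.0625, -2.046875]

-2.046875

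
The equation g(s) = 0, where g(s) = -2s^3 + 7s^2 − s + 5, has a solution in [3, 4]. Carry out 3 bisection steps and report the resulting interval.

s = 3.5 gives g = 1.5, positive; keep [3.5, 4]
s = 3.75 gives g = -5.78125, negative; keep [3.5, 3.75]
s = 3.625 gives g = -1.910156, negative; keep [3.5, 3.625]

[3.5, 3.625]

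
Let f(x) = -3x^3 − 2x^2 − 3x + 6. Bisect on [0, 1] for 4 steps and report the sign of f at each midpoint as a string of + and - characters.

m = 0.5, f(m) = 3.625 (+); new bracket [0.5, 1]
m = 0.75, f(m) = 1.359375 (+); new bracket [0.75, 1]
m = 0.875, f(m) = -0.166016 (−); new bracket [0.75, 0.875]
m = 0.8125, f(m) = 0.6331 (+); new bracket [0.8125, 0.875]

++-+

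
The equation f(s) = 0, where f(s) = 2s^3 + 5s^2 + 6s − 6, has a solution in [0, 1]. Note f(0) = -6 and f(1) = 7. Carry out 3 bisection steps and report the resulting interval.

[0.5, 0.625]

f(0.5) = -1.5 < 0, so the root lies in [0.5, 1]
f(0.75) = 2.15625 > 0, so the root lies in [0.5, 0.75]
f(0.625) = 0.191406 > 0, so the root lies in [0.5, 0.625]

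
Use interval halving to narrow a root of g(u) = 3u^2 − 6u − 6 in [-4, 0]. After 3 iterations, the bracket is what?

[-1, -0.5]

midpoint -2: g = 18 > 0 → [-2, 0]
midpoint -1: g = 3 > 0 → [-1, 0]
midpoint -0.5: g = -2.25 < 0 → [-1, -0.5]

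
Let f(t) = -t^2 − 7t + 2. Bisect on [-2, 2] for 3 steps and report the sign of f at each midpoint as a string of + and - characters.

m = 0, f(m) = 2 (+); new bracket [0, 2]
m = 1, f(m) = -6 (−); new bracket [0, 1]
m = 0.5, f(m) = -1.75 (−); new bracket [0, 0.5]

+--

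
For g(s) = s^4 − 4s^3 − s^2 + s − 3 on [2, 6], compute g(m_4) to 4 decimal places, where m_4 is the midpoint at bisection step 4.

s = 4 gives g = -15, negative; keep [4, 6]
s = 5 gives g = 102, positive; keep [4, 5]
s = 4.5 gives g = 26.8125, positive; keep [4, 4.5]
s = 4.25 gives g = 2.3789, positive; keep [4, 4.25]

2.3789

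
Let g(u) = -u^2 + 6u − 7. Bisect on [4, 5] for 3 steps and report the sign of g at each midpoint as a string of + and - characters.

u = 4.5 gives g = -0.25, negative; keep [4, 4.5]
u = 4.25 gives g = 0.4375, positive; keep [4.25, 4.5]
u = 4.375 gives g = 0.109375, positive; keep [4.375, 4.5]

-++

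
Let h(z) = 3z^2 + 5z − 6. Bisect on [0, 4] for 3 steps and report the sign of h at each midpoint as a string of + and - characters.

z = 2 gives h = 16, positive; keep [0, 2]
z = 1 gives h = 2, positive; keep [0, 1]
z = 0.5 gives h = -2.75, negative; keep [0.5, 1]

++-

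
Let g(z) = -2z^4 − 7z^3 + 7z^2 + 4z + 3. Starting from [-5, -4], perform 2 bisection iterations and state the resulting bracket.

m = -4.5, g(m) = -55.5 (−); new bracket [-4.5, -4]
m = -4.25, g(m) = -2.710938 (−); new bracket [-4.25, -4]

[-4.25, -4]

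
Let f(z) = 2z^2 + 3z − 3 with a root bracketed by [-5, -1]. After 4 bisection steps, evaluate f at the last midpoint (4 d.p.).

z = -3 gives f = 6, positive; keep [-3, -1]
z = -2 gives f = -1, negative; keep [-3, -2]
z = -2.5 gives f = 2, positive; keep [-2.5, -2]
z = -2.25 gives f = 0.375, positive; keep [-2.25, -2]

0.3750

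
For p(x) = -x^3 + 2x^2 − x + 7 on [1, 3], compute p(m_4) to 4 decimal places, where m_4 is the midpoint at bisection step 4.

0.0684

m = 2, p(m) = 5 (+); new bracket [2, 3]
m = 2.5, p(m) = 1.375 (+); new bracket [2.5, 3]
m = 2.75, p(m) = -1.421875 (−); new bracket [2.5, 2.75]
m = 2.625, p(m) = 0.0684 (+); new bracket [2.625, 2.75]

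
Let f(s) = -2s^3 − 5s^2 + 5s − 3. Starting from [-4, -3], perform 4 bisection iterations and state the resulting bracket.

s = -3.5 gives f = 4, positive; keep [-3.5, -3]
s = -3.25 gives f = -3.40625, negative; keep [-3.5, -3.25]
s = -3.375 gives f = 0.058594, positive; keep [-3.375, -3.25]
s = -3.3125 gives f = -1.7319, negative; keep [-3.375, -3.3125]

[-3.375, -3.3125]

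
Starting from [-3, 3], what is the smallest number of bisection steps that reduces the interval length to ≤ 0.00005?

17

Width after n steps is 6/2^n. Need 2^n ≥ 6/0.00005 = 120000.
2^16 = 65536 < 120000 ≤ 2^17 = 131072, so n = 17.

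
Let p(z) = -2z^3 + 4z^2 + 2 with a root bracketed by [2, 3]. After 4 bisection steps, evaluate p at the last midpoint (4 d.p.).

0.2056

p(2.5) = -4.25 < 0, so the root lies in [2, 2.5]
p(2.25) = -0.53125 < 0, so the root lies in [2, 2.25]
p(2.125) = 0.871094 > 0, so the root lies in [2.125, 2.25]
p(2.1875) = 0.2056 > 0, so the root lies in [2.1875, 2.25]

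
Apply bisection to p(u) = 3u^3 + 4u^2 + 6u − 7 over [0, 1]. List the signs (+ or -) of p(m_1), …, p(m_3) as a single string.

-+-

midpoint 0.5: p = -2.625 < 0 → [0.5, 1]
midpoint 0.75: p = 1.015625 > 0 → [0.5, 0.75]
midpoint 0.625: p = -0.955078 < 0 → [0.625, 0.75]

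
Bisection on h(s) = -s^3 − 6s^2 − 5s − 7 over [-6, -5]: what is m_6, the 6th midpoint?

-5.296875

s = -5.5 gives h = 5.375, positive; keep [-5.5, -5]
s = -5.25 gives h = -1.421875, negative; keep [-5.5, -5.25]
s = -5.375 gives h = 1.818359, positive; keep [-5.375, -5.25]
s = -5.3125 gives h = 0.1594, positive; keep [-5.3125, -5.25]
s = -5.28125 gives h = -0.6408, negative; keep [-5.3125, -5.28125]
s = -5.296875 gives h = -0.2431, negative; keep [-5.3125, -5.296875]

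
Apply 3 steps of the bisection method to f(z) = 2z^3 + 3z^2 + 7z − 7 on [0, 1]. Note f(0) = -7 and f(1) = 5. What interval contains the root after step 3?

[0.625, 0.75]

f(0.5) = -2.5 < 0, so the root lies in [0.5, 1]
f(0.75) = 0.78125 > 0, so the root lies in [0.5, 0.75]
f(0.625) = -0.964844 < 0, so the root lies in [0.625, 0.75]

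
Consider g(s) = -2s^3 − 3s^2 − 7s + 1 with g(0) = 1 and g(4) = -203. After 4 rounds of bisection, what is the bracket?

[0, 0.25]

g(2) = -41 < 0, so the root lies in [0, 2]
g(1) = -11 < 0, so the root lies in [0, 1]
g(0.5) = -3.5 < 0, so the root lies in [0, 0.5]
g(0.25) = -0.9688 < 0, so the root lies in [0, 0.25]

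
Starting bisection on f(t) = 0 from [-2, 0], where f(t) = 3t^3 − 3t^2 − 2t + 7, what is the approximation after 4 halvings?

midpoint -1: f = 3 > 0 → [-2, -1]
midpoint -1.5: f = -6.875 < 0 → [-1.5, -1]
midpoint -1.25: f = -1.046875 < 0 → [-1.25, -1]
midpoint -1.125: f = 1.1816 > 0 → [-1.25, -1.125]

-1.125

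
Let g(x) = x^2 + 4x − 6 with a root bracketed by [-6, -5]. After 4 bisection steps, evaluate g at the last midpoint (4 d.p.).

0.1602

g(-5.5) = 2.25 > 0, so the root lies in [-5.5, -5]
g(-5.25) = 0.5625 > 0, so the root lies in [-5.25, -5]
g(-5.125) = -0.234375 < 0, so the root lies in [-5.25, -5.125]
g(-5.1875) = 0.1602 > 0, so the root lies in [-5.1875, -5.125]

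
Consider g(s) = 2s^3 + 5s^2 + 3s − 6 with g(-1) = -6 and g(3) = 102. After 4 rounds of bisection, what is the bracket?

g(1) = 4 > 0, so the root lies in [-1, 1]
g(0) = -6 < 0, so the root lies in [0, 1]
g(0.5) = -3 < 0, so the root lies in [0.5, 1]
g(0.75) = -0.0938 < 0, so the root lies in [0.75, 1]

[0.75, 1]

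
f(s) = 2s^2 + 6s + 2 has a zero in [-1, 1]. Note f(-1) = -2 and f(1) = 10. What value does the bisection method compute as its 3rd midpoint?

-0.25

m = 0, f(m) = 2 (+); new bracket [-1, 0]
m = -0.5, f(m) = -0.5 (−); new bracket [-0.5, 0]
m = -0.25, f(m) = 0.625 (+); new bracket [-0.5, -0.25]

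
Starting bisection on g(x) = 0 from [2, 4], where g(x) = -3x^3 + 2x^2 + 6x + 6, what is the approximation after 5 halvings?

g(3) = -39 < 0, so the root lies in [2, 3]
g(2.5) = -13.375 < 0, so the root lies in [2, 2.5]
g(2.25) = -4.546875 < 0, so the root lies in [2, 2.25]
g(2.125) = -1.0059 < 0, so the root lies in [2, 2.125]
g(2.0625) = 0.5618 > 0, so the root lies in [2.0625, 2.125]

2.0625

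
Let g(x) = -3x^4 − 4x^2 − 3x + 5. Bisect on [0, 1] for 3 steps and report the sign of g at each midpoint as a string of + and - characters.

midpoint 0.5: g = 2.3125 > 0 → [0.5, 1]
midpoint 0.75: g = -0.449219 < 0 → [0.5, 0.75]
midpoint 0.625: g = 1.104736 > 0 → [0.625, 0.75]

+-+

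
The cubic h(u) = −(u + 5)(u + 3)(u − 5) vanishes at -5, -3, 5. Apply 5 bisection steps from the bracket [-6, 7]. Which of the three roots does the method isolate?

midpoint 0.5: h = 86.625 > 0 → [0.5, 7]
midpoint 3.75: h = 73.828125 > 0 → [3.75, 7]
midpoint 5.375: h = -32.583984 < 0 → [3.75, 5.375]
midpoint 4.5625: h = 31.6384 > 0 → [4.5625, 5.375]
midpoint 4.96875: h = 2.4825 > 0 → [4.96875, 5.375]

5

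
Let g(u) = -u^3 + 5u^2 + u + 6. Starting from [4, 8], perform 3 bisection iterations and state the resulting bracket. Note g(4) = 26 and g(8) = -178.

m = 6, g(m) = -24 (−); new bracket [4, 6]
m = 5, g(m) = 11 (+); new bracket [5, 6]
m = 5.5, g(m) = -3.625 (−); new bracket [5, 5.5]

[5, 5.5]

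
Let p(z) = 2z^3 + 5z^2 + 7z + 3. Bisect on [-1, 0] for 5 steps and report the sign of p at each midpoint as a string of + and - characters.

+-+--

midpoint -0.5: p = 0.5 > 0 → [-1, -0.5]
midpoint -0.75: p = -0.28125 < 0 → [-0.75, -0.5]
midpoint -0.625: p = 0.089844 > 0 → [-0.75, -0.625]
midpoint -0.6875: p = -0.0991 < 0 → [-0.6875, -0.625]
midpoint -0.65625: p = -0.0057 < 0 → [-0.65625, -0.625]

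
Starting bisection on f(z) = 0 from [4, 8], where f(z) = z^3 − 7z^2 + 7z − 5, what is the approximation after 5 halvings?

m = 6, f(m) = 1 (+); new bracket [4, 6]
m = 5, f(m) = -20 (−); new bracket [5, 6]
m = 5.5, f(m) = -11.875 (−); new bracket [5.5, 6]
m = 5.75, f(m) = -6.0781 (−); new bracket [5.75, 6]
m = 5.875, f(m) = -2.7051 (−); new bracket [5.875, 6]

5.875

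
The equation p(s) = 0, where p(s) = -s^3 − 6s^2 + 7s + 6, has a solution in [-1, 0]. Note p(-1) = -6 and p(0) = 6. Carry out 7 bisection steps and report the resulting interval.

p(-0.5) = 1.125 > 0, so the root lies in [-1, -0.5]
p(-0.75) = -2.203125 < 0, so the root lies in [-0.75, -0.5]
p(-0.625) = -0.474609 < 0, so the root lies in [-0.625, -0.5]
p(-0.5625) = 0.342 > 0, so the root lies in [-0.625, -0.5625]
p(-0.59375) = -0.0622 < 0, so the root lies in [-0.59375, -0.5625]
p(-0.578125) = 0.141 > 0, so the root lies in [-0.59375, -0.578125]
p(-0.5859375) = 0.0397 > 0, so the root lies in [-0.59375, -0.5859375]

[-0.59375, -0.5859375]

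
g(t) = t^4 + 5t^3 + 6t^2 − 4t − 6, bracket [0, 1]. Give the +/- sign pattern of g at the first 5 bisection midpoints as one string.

---+-

g(0.5) = -5.8125 < 0, so the root lies in [0.5, 1]
g(0.75) = -3.199219 < 0, so the root lies in [0.75, 1]
g(0.875) = -0.970459 < 0, so the root lies in [0.875, 1]
g(0.9375) = 0.4158 > 0, so the root lies in [0.875, 0.9375]
g(0.90625) = -0.3013 < 0, so the root lies in [0.90625, 0.9375]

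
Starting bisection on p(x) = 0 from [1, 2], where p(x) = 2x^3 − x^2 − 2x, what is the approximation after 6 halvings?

1.265625

p(1.5) = 1.5 > 0, so the root lies in [1, 1.5]
p(1.25) = -0.15625 < 0, so the root lies in [1.25, 1.5]
p(1.375) = 0.558594 > 0, so the root lies in [1.25, 1.375]
p(1.3125) = 0.1743 > 0, so the root lies in [1.25, 1.3125]
p(1.28125) = 0.0025 > 0, so the root lies in [1.25, 1.28125]
p(1.265625) = -0.0785 < 0, so the root lies in [1.265625, 1.28125]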